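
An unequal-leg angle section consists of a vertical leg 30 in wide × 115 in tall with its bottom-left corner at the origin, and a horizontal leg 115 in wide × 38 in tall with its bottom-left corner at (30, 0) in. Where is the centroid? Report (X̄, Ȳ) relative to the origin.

X̄ = 55.51 in, Ȳ = 35.99 in

Part | A | x̄ᵢ | ȳᵢ | A·x̄ᵢ | A·ȳᵢ
vertical leg | 3450.00 | 15.00 | 57.50 | 51750.00 | 198375.00
horizontal leg | 4370.00 | 87.50 | 19.00 | 382375.00 | 83030.00
Σ | 7820.00 |  |  | 434125.00 | 281405.00
X̄ = 434125.00 / 7820.00 = 55.51 in
Ȳ = 281405.00 / 7820.00 = 35.99 in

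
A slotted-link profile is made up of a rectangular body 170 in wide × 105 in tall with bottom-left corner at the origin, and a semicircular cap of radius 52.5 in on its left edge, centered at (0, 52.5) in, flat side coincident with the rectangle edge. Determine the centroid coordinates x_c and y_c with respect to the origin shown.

x_c = 64.06 in, y_c = 52.50 in

rectangular body: A = 170 × 105 = 17850.00, centroid at (85.00, 52.50).
semicircular end: A = ½π·52.5² = 4329.51, centroid at (-22.28, 52.50).
ΣA = 22179.51 in², ΣAx_c = 1420781.25 in³, ΣAy_c = 1164424.14 in³.
x_c = 1420781.25/22179.51 = 64.06 in; y_c = 1164424.14/22179.51 = 52.50 in.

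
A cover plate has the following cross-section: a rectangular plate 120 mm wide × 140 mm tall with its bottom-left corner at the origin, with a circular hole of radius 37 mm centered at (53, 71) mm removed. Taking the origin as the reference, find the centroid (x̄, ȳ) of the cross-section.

x̄ = 62.41 mm, ȳ = 69.66 mm

Part | A | x̄ᵢ | ȳᵢ | A·x̄ᵢ | A·ȳᵢ
plate | 16800.00 | 60.00 | 70.00 | 1008000.00 | 1176000.00
hole | -4300.84 | 53.00 | 71.00 | -227944.54 | -305359.66
Σ | 12499.16 |  |  | 780055.46 | 870640.34
x̄ = 780055.46 / 12499.16 = 62.41 mm
ȳ = 870640.34 / 12499.16 = 69.66 mm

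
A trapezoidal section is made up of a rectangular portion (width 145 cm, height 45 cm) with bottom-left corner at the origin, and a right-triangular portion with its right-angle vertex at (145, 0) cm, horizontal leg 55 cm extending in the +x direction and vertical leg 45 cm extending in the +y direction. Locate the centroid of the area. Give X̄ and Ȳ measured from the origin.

Part | A | x̄ᵢ | ȳᵢ | A·x̄ᵢ | A·ȳᵢ
rectangular portion | 6525.00 | 72.50 | 22.50 | 473062.50 | 146812.50
triangular portion | 1237.50 | 163.33 | 15.00 | 202125.00 | 18562.50
Σ | 7762.50 |  |  | 675187.50 | 165375.00
X̄ = 675187.50 / 7762.50 = 86.98 cm
Ȳ = 165375.00 / 7762.50 = 21.30 cm

X̄ = 86.98 cm, Ȳ = 21.30 cm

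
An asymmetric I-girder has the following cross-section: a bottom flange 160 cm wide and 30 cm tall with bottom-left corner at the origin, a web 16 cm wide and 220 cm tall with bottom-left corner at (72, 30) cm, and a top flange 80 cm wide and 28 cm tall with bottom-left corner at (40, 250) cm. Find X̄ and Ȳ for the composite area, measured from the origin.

X̄ = 80.00 cm, Ȳ = 109.48 cm

bottom flange: A = 160 × 30 = 4800.00, centroid at (80.00, 15.00).
web: A = 16 × 220 = 3520.00, centroid at (80.00, 140.00).
top flange: A = 80 × 28 = 2240.00, centroid at (80.00, 264.00).
ΣA = 10560.00 cm²
ΣAX̄ = (4800.00)(80.00) + (3520.00)(80.00) + (2240.00)(80.00) = 844800.00 cm³
ΣAȲ = (4800.00)(15.00) + (3520.00)(140.00) + (2240.00)(264.00) = 1156160.00 cm³
X̄ = 844800.00 / 10560.00 = 80.00 cm
Ȳ = 1156160.00 / 10560.00 = 109.48 cm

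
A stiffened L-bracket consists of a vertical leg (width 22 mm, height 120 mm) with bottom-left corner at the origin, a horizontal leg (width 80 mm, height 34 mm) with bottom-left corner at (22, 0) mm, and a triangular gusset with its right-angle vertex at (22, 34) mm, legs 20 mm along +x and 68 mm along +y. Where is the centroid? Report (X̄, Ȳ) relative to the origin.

X̄ = 35.96 mm, Ȳ = 40.26 mm

vertical leg: A = 22 × 120 = 2640.00, centroid at (11.00, 60.00).
horizontal leg: A = 80 × 34 = 2720.00, centroid at (62.00, 17.00).
gusset: A = ½·20·68 = 680.00, centroid at (28.67, 56.67).
ΣA = 6040.00 mm², ΣAX̄ = 217173.33 mm³, ΣAȲ = 243173.33 mm³.
X̄ = 217173.33/6040.00 = 35.96 mm; Ȳ = 243173.33/6040.00 = 40.26 mm.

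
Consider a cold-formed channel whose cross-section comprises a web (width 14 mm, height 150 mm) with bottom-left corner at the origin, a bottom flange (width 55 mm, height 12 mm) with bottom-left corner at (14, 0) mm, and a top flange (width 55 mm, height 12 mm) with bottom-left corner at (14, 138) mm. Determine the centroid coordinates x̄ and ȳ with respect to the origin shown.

Part | A | x̄ᵢ | ȳᵢ | A·x̄ᵢ | A·ȳᵢ
web | 2100.00 | 7.00 | 75.00 | 14700.00 | 157500.00
bottom flange | 660.00 | 41.50 | 6.00 | 27390.00 | 3960.00
top flange | 660.00 | 41.50 | 144.00 | 27390.00 | 95040.00
Σ | 3420.00 |  |  | 69480.00 | 256500.00
x̄ = 69480.00 / 3420.00 = 20.32 mm
ȳ = 256500.00 / 3420.00 = 75.00 mm

x̄ = 20.32 mm, ȳ = 75.00 mm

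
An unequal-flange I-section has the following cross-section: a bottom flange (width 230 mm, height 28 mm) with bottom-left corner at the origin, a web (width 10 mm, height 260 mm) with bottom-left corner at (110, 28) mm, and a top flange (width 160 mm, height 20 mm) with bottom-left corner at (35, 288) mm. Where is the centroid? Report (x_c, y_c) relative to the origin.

Part | A | x̄ᵢ | ȳᵢ | A·x̄ᵢ | A·ȳᵢ
bottom flange | 6440.00 | 115.00 | 14.00 | 740600.00 | 90160.00
web | 2600.00 | 115.00 | 158.00 | 299000.00 | 410800.00
top flange | 3200.00 | 115.00 | 298.00 | 368000.00 | 953600.00
Σ | 12240.00 |  |  | 1407600.00 | 1454560.00
x_c = 1407600.00 / 12240.00 = 115.00 mm
y_c = 1454560.00 / 12240.00 = 118.84 mm

x_c = 115.00 mm, y_c = 118.84 mm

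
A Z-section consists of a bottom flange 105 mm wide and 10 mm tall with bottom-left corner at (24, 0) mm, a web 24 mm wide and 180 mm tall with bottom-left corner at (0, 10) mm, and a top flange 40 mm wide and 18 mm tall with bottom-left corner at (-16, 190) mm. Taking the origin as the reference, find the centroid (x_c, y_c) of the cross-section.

x_c = 22.17 mm, y_c = 95.33 mm

bottom flange: A = 105 × 10 = 1050.00, centroid at (76.50, 5.00).
web: A = 24 × 180 = 4320.00, centroid at (12.00, 100.00).
top flange: A = 40 × 18 = 720.00, centroid at (4.00, 199.00).
ΣA = 6090.00 mm², ΣAx_c = 135045.00 mm³, ΣAy_c = 580530.00 mm³.
x_c = 135045.00/6090.00 = 22.17 mm; y_c = 580530.00/6090.00 = 95.33 mm.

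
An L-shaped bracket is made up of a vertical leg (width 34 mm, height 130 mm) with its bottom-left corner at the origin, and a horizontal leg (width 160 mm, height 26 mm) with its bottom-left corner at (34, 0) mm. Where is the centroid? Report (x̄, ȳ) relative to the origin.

x̄ = 64.03 mm, ȳ = 39.79 mm

Part | A | x̄ᵢ | ȳᵢ | A·x̄ᵢ | A·ȳᵢ
vertical leg | 4420.00 | 17.00 | 65.00 | 75140.00 | 287300.00
horizontal leg | 4160.00 | 114.00 | 13.00 | 474240.00 | 54080.00
Σ | 8580.00 |  |  | 549380.00 | 341380.00
x̄ = 549380.00 / 8580.00 = 64.03 mm
ȳ = 341380.00 / 8580.00 = 39.79 mm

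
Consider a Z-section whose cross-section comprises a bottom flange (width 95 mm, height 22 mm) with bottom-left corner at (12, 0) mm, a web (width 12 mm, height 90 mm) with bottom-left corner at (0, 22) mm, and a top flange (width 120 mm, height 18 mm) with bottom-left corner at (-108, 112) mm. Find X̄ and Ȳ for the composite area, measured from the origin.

bottom flange: A = 95 × 22 = 2090.00, centroid at (59.50, 11.00).
web: A = 12 × 90 = 1080.00, centroid at (6.00, 67.00).
top flange: A = 120 × 18 = 2160.00, centroid at (-48.00, 121.00).
ΣA = 5330.00 mm², ΣAX̄ = 27155.00 mm³, ΣAȲ = 356710.00 mm³.
X̄ = 27155.00/5330.00 = 5.09 mm; Ȳ = 356710.00/5330.00 = 66.92 mm.

X̄ = 5.09 mm, Ȳ = 66.92 mm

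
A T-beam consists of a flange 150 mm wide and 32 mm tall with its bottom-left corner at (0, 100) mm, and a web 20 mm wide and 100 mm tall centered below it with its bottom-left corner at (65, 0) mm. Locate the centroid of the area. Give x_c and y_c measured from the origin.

web: A = 20 × 100 = 2000.00, centroid at (75.00, 50.00).
flange: A = 150 × 32 = 4800.00, centroid at (75.00, 116.00).
ΣA = 6800.00 mm², ΣAx_c = 510000.00 mm³, ΣAy_c = 656800.00 mm³.
x_c = 510000.00/6800.00 = 75.00 mm; y_c = 656800.00/6800.00 = 96.59 mm.

x_c = 75.00 mm, y_c = 96.59 mm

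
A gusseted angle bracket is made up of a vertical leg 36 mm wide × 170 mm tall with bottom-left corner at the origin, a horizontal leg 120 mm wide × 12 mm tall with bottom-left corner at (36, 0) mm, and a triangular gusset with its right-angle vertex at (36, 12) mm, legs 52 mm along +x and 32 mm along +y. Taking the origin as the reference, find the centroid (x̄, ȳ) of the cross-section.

vertical leg: A = 36 × 170 = 6120.00, centroid at (18.00, 85.00).
horizontal leg: A = 120 × 12 = 1440.00, centroid at (96.00, 6.00).
gusset: A = ½·52·32 = 832.00, centroid at (53.33, 22.67).
ΣA = 8392.00 mm², ΣAx̄ = 292773.33 mm³, ΣAȳ = 547698.67 mm³.
x̄ = 292773.33/8392.00 = 34.89 mm; ȳ = 547698.67/8392.00 = 65.26 mm.

x̄ = 34.89 mm, ȳ = 65.26 mm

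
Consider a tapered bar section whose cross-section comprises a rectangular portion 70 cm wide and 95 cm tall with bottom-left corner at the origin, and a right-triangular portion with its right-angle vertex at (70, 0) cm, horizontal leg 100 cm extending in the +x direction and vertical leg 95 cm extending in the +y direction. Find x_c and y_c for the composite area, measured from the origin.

x_c = 63.47 cm, y_c = 40.90 cm

rectangular portion: A = 70 × 95 = 6650.00, centroid at (35.00, 47.50).
triangular portion: A = ½·100·95 = 4750.00, centroid at (103.33, 31.67).
ΣA = 11400.00 cm²
ΣAx_c = (6650.00)(35.00) + (4750.00)(103.33) = 723583.33 cm³
ΣAy_c = (6650.00)(47.50) + (4750.00)(31.67) = 466291.67 cm³
x_c = 723583.33 / 11400.00 = 63.47 cm
y_c = 466291.67 / 11400.00 = 40.90 cm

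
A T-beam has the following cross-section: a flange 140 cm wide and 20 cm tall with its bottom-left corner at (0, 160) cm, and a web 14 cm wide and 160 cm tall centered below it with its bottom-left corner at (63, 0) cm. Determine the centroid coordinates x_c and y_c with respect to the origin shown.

x_c = 70.00 cm, y_c = 130.00 cm

Part | A | x̄ᵢ | ȳᵢ | A·x̄ᵢ | A·ȳᵢ
web | 2240.00 | 70.00 | 80.00 | 156800.00 | 179200.00
flange | 2800.00 | 70.00 | 170.00 | 196000.00 | 476000.00
Σ | 5040.00 |  |  | 352800.00 | 655200.00
x_c = 352800.00 / 5040.00 = 70.00 cm
y_c = 655200.00 / 5040.00 = 130.00 cm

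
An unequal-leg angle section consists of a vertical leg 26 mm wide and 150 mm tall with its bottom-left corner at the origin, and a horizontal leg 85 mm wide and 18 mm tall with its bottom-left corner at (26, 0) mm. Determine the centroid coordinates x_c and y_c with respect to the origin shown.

x_c = 28.64 mm, y_c = 56.40 mm

vertical leg: A = 26 × 150 = 3900.00, centroid at (13.00, 75.00).
horizontal leg: A = 85 × 18 = 1530.00, centroid at (68.50, 9.00).
ΣA = 5430.00 mm², ΣAx_c = 155505.00 mm³, ΣAy_c = 306270.00 mm³.
x_c = 155505.00/5430.00 = 28.64 mm; y_c = 306270.00/5430.00 = 56.40 mm.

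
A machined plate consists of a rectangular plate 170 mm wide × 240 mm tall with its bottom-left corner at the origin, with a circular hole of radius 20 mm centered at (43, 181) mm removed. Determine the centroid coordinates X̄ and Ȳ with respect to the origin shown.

X̄ = 86.33 mm, Ȳ = 118.06 mm

plate: A = 170 × 240 = 40800.00, centroid at (85.00, 120.00).
hole: A = −π·20² = -1256.64, centroid at (43.00, 181.00).
ΣA = 39543.36 mm²
ΣAX̄ = (40800.00)(85.00) + (-1256.64)(43.00) = 3413964.61 mm³
ΣAȲ = (40800.00)(120.00) + (-1256.64)(181.00) = 4668548.69 mm³
X̄ = 3413964.61 / 39543.36 = 86.33 mm
Ȳ = 4668548.69 / 39543.36 = 118.06 mm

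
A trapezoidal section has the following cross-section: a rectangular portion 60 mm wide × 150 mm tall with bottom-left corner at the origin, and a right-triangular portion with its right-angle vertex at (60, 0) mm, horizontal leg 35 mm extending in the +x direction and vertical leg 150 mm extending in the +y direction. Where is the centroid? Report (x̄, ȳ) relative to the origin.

x̄ = 39.41 mm, ȳ = 69.35 mm

Part | A | x̄ᵢ | ȳᵢ | A·x̄ᵢ | A·ȳᵢ
rectangular portion | 9000.00 | 30.00 | 75.00 | 270000.00 | 675000.00
triangular portion | 2625.00 | 71.67 | 50.00 | 188125.00 | 131250.00
Σ | 11625.00 |  |  | 458125.00 | 806250.00
x̄ = 458125.00 / 11625.00 = 39.41 mm
ȳ = 806250.00 / 11625.00 = 69.35 mm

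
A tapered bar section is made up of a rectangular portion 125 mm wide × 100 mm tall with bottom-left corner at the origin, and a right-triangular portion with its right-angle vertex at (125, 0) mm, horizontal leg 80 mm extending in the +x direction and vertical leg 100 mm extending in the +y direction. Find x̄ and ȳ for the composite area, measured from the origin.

x̄ = 84.12 mm, ȳ = 45.96 mm

rectangular portion: A = 125 × 100 = 12500.00, centroid at (62.50, 50.00).
triangular portion: A = ½·80·100 = 4000.00, centroid at (151.67, 33.33).
ΣA = 16500.00 mm², ΣAx̄ = 1387916.67 mm³, ΣAȳ = 758333.33 mm³.
x̄ = 1387916.67/16500.00 = 84.12 mm; ȳ = 758333.33/16500.00 = 45.96 mm.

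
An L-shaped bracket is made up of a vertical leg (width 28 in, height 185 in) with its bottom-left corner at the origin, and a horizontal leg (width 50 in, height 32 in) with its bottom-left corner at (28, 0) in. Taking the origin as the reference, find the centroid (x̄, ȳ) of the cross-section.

Part | A | x̄ᵢ | ȳᵢ | A·x̄ᵢ | A·ȳᵢ
vertical leg | 5180.00 | 14.00 | 92.50 | 72520.00 | 479150.00
horizontal leg | 1600.00 | 53.00 | 16.00 | 84800.00 | 25600.00
Σ | 6780.00 |  |  | 157320.00 | 504750.00
x̄ = 157320.00 / 6780.00 = 23.20 in
ȳ = 504750.00 / 6780.00 = 74.45 in

x̄ = 23.20 in, ȳ = 74.45 in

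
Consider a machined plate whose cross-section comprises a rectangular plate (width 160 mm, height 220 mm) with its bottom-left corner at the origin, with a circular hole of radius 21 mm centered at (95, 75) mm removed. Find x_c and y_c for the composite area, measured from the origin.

x_c = 79.39 mm, y_c = 111.43 mm

plate: A = 160 × 220 = 35200.00, centroid at (80.00, 110.00).
hole: A = −π·21² = -1385.44, centroid at (95.00, 75.00).
ΣA = 33814.56 mm², ΣAx_c = 2684382.98 mm³, ΣAy_c = 3768091.82 mm³.
x_c = 2684382.98/33814.56 = 79.39 mm; y_c = 3768091.82/33814.56 = 111.43 mm.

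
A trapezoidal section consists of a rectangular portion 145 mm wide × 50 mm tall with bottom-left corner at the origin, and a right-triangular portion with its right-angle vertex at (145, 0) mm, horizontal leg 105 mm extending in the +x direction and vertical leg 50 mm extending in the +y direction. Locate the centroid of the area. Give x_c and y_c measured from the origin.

x_c = 101.08 mm, y_c = 22.78 mm

rectangular portion: A = 145 × 50 = 7250.00, centroid at (72.50, 25.00).
triangular portion: A = ½·105·50 = 2625.00, centroid at (180.00, 16.67).
ΣA = 9875.00 mm²
ΣAx_c = (7250.00)(72.50) + (2625.00)(180.00) = 998125.00 mm³
ΣAy_c = (7250.00)(25.00) + (2625.00)(16.67) = 225000.00 mm³
x_c = 998125.00 / 9875.00 = 101.08 mm
y_c = 225000.00 / 9875.00 = 22.78 mm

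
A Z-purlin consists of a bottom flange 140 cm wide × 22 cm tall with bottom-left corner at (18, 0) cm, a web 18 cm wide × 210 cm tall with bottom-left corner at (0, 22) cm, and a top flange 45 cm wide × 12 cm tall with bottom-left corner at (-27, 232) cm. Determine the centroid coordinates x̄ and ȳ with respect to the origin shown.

Part | A | x̄ᵢ | ȳᵢ | A·x̄ᵢ | A·ȳᵢ
bottom flange | 3080.00 | 88.00 | 11.00 | 271040.00 | 33880.00
web | 3780.00 | 9.00 | 127.00 | 34020.00 | 480060.00
top flange | 540.00 | -4.50 | 238.00 | -2430.00 | 128520.00
Σ | 7400.00 |  |  | 302630.00 | 642460.00
x̄ = 302630.00 / 7400.00 = 40.90 cm
ȳ = 642460.00 / 7400.00 = 86.82 cm

x̄ = 40.90 cm, ȳ = 86.82 cm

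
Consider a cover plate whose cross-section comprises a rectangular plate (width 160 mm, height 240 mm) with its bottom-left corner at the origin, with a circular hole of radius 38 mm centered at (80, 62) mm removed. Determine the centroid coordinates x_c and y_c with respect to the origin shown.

x_c = 80.00 mm, y_c = 127.77 mm

plate: A = 160 × 240 = 38400.00, centroid at (80.00, 120.00).
hole: A = −π·38² = -4536.46, centroid at (80.00, 62.00).
ΣA = 33863.54 mm²
ΣAx_c = (38400.00)(80.00) + (-4536.46)(80.00) = 2709083.22 mm³
ΣAy_c = (38400.00)(120.00) + (-4536.46)(62.00) = 4326739.49 mm³
x_c = 2709083.22 / 33863.54 = 80.00 mm
y_c = 4326739.49 / 33863.54 = 127.77 mm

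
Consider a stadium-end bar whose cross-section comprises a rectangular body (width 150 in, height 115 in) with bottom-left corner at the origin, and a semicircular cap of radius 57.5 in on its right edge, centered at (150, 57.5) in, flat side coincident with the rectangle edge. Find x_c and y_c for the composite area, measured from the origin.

x_c = 98.00 in, y_c = 57.50 in

rectangular body: A = 150 × 115 = 17250.00, centroid at (75.00, 57.50).
semicircular end: A = ½π·57.5² = 5193.45, centroid at (174.40, 57.50).
ΣA = 22443.45 in², ΣAx_c = 2199506.39 in³, ΣAy_c = 1290498.11 in³.
x_c = 2199506.39/22443.45 = 98.00 in; y_c = 1290498.11/22443.45 = 57.50 in.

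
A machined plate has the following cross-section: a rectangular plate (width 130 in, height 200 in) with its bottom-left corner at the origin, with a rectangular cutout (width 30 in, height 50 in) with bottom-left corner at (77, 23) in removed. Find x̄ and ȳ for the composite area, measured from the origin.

Part | A | x̄ᵢ | ȳᵢ | A·x̄ᵢ | A·ȳᵢ
plate | 26000.00 | 65.00 | 100.00 | 1690000.00 | 2600000.00
hole | -1500.00 | 92.00 | 48.00 | -138000.00 | -72000.00
Σ | 24500.00 |  |  | 1552000.00 | 2528000.00
x̄ = 1552000.00 / 24500.00 = 63.35 in
ȳ = 2528000.00 / 24500.00 = 103.18 in

x̄ = 63.35 in, ȳ = 103.18 in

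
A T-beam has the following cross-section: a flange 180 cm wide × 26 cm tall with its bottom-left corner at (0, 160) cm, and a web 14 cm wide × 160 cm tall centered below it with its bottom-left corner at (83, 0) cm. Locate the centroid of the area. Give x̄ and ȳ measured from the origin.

x̄ = 90.00 cm, ȳ = 142.90 cm

Part | A | x̄ᵢ | ȳᵢ | A·x̄ᵢ | A·ȳᵢ
web | 2240.00 | 90.00 | 80.00 | 201600.00 | 179200.00
flange | 4680.00 | 90.00 | 173.00 | 421200.00 | 809640.00
Σ | 6920.00 |  |  | 622800.00 | 988840.00
x̄ = 622800.00 / 6920.00 = 90.00 cm
ȳ = 988840.00 / 6920.00 = 142.90 cm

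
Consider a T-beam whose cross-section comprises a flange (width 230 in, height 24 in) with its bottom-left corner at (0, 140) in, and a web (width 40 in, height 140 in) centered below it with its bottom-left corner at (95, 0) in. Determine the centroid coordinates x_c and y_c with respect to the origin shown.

x_c = 115.00 in, y_c = 110.71 in

web: A = 40 × 140 = 5600.00, centroid at (115.00, 70.00).
flange: A = 230 × 24 = 5520.00, centroid at (115.00, 152.00).
ΣA = 11120.00 in²
ΣAx_c = (5600.00)(115.00) + (5520.00)(115.00) = 1278800.00 in³
ΣAy_c = (5600.00)(70.00) + (5520.00)(152.00) = 1231040.00 in³
x_c = 1278800.00 / 11120.00 = 115.00 in
y_c = 1231040.00 / 11120.00 = 110.71 in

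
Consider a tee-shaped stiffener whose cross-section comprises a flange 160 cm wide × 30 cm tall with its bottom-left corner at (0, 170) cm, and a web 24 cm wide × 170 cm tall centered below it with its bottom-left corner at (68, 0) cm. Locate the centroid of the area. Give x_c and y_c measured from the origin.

web: A = 24 × 170 = 4080.00, centroid at (80.00, 85.00).
flange: A = 160 × 30 = 4800.00, centroid at (80.00, 185.00).
ΣA = 8880.00 cm²
ΣAx_c = (4080.00)(80.00) + (4800.00)(80.00) = 710400.00 cm³
ΣAy_c = (4080.00)(85.00) + (4800.00)(185.00) = 1234800.00 cm³
x_c = 710400.00 / 8880.00 = 80.00 cm
y_c = 1234800.00 / 8880.00 = 139.05 cm

x_c = 80.00 cm, y_c = 139.05 cm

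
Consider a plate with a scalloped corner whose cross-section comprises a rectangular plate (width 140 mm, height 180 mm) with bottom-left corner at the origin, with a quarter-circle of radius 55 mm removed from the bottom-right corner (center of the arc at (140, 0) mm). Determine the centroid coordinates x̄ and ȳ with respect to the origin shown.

plate: A = 140 × 180 = 25200.00, centroid at (70.00, 90.00).
removed quarter-circle: A = −¼π·55² = -2375.83, centroid at (116.66, 23.34).
ΣA = 22824.17 mm², ΣAx̄ = 1486842.21 mm³, ΣAȳ = 2212541.67 mm³.
x̄ = 1486842.21/22824.17 = 65.14 mm; ȳ = 2212541.67/22824.17 = 96.94 mm.

x̄ = 65.14 mm, ȳ = 96.94 mm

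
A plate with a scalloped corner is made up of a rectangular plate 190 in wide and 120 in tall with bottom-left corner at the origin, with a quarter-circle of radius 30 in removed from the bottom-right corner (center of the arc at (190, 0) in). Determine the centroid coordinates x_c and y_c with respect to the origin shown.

x_c = 92.37 in, y_c = 61.51 in

plate: A = 190 × 120 = 22800.00, centroid at (95.00, 60.00).
removed quarter-circle: A = −¼π·30² = -706.86, centroid at (177.27, 12.73).
ΣA = 22093.14 in², ΣAx_c = 2040696.91 in³, ΣAy_c = 1359000.00 in³.
x_c = 2040696.91/22093.14 = 92.37 in; y_c = 1359000.00/22093.14 = 61.51 in.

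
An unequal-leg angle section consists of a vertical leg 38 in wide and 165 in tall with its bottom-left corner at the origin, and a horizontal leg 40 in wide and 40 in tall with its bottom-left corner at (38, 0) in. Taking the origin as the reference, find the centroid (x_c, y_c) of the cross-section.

x_c = 26.93 in, y_c = 69.79 in

vertical leg: A = 38 × 165 = 6270.00, centroid at (19.00, 82.50).
horizontal leg: A = 40 × 40 = 1600.00, centroid at (58.00, 20.00).
ΣA = 7870.00 in²
ΣAx_c = (6270.00)(19.00) + (1600.00)(58.00) = 211930.00 in³
ΣAy_c = (6270.00)(82.50) + (1600.00)(20.00) = 549275.00 in³
x_c = 211930.00 / 7870.00 = 26.93 in
y_c = 549275.00 / 7870.00 = 69.79 in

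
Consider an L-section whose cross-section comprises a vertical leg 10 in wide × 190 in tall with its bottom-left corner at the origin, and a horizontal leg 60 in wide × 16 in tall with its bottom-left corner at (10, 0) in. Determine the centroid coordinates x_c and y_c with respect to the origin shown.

Part | A | x̄ᵢ | ȳᵢ | A·x̄ᵢ | A·ȳᵢ
vertical leg | 1900.00 | 5.00 | 95.00 | 9500.00 | 180500.00
horizontal leg | 960.00 | 40.00 | 8.00 | 38400.00 | 7680.00
Σ | 2860.00 |  |  | 47900.00 | 188180.00
x_c = 47900.00 / 2860.00 = 16.75 in
y_c = 188180.00 / 2860.00 = 65.80 in

x_c = 16.75 in, y_c = 65.80 in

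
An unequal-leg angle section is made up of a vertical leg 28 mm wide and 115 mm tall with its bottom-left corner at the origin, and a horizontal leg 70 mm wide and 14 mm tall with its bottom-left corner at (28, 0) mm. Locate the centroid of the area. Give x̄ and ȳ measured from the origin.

x̄ = 25.43 mm, ȳ = 45.72 mm

vertical leg: A = 28 × 115 = 3220.00, centroid at (14.00, 57.50).
horizontal leg: A = 70 × 14 = 980.00, centroid at (63.00, 7.00).
ΣA = 4200.00 mm²
ΣAx̄ = (3220.00)(14.00) + (980.00)(63.00) = 106820.00 mm³
ΣAȳ = (3220.00)(57.50) + (980.00)(7.00) = 192010.00 mm³
x̄ = 106820.00 / 4200.00 = 25.43 mm
ȳ = 192010.00 / 4200.00 = 45.72 mm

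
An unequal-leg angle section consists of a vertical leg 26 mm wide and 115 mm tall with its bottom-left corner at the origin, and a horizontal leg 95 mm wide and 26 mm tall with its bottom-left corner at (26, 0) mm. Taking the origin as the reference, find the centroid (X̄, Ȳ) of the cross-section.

vertical leg: A = 26 × 115 = 2990.00, centroid at (13.00, 57.50).
horizontal leg: A = 95 × 26 = 2470.00, centroid at (73.50, 13.00).
ΣA = 5460.00 mm², ΣAX̄ = 220415.00 mm³, ΣAȲ = 204035.00 mm³.
X̄ = 220415.00/5460.00 = 40.37 mm; Ȳ = 204035.00/5460.00 = 37.37 mm.

X̄ = 40.37 mm, Ȳ = 37.37 mm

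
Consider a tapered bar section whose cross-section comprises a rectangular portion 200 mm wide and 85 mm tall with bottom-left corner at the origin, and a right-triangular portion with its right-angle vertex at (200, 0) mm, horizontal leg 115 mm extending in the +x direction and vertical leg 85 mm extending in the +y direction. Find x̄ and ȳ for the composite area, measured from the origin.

x̄ = 130.89 mm, ȳ = 39.34 mm

rectangular portion: A = 200 × 85 = 17000.00, centroid at (100.00, 42.50).
triangular portion: A = ½·115·85 = 4887.50, centroid at (238.33, 28.33).
ΣA = 21887.50 mm²
ΣAx̄ = (17000.00)(100.00) + (4887.50)(238.33) = 2864854.17 mm³
ΣAȳ = (17000.00)(42.50) + (4887.50)(28.33) = 860979.17 mm³
x̄ = 2864854.17 / 21887.50 = 130.89 mm
ȳ = 860979.17 / 21887.50 = 39.34 mm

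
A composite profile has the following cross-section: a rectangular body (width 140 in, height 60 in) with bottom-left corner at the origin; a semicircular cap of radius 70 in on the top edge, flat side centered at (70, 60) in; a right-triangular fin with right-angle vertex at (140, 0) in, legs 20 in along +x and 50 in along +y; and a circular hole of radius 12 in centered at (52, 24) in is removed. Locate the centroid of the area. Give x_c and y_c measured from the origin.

x_c = 72.88 in, y_c = 58.22 in

Part | A | x̄ᵢ | ȳᵢ | A·x̄ᵢ | A·ȳᵢ
rectangular body | 8400.00 | 70.00 | 30.00 | 588000.00 | 252000.00
semicircular top | 7696.90 | 70.00 | 89.71 | 538783.14 | 690480.79
triangular fin | 500.00 | 146.67 | 16.67 | 73333.33 | 8333.33
hole | -452.39 | 52.00 | 24.00 | -23524.25 | -10857.34
Σ | 16144.51 |  |  | 1176592.23 | 939956.78
x_c = 1176592.23 / 16144.51 = 72.88 in
y_c = 939956.78 / 16144.51 = 58.22 in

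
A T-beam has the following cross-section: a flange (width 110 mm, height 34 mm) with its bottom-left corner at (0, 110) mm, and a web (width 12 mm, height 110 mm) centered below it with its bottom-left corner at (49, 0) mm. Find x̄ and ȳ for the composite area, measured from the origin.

web: A = 12 × 110 = 1320.00, centroid at (55.00, 55.00).
flange: A = 110 × 34 = 3740.00, centroid at (55.00, 127.00).
ΣA = 5060.00 mm², ΣAx̄ = 278300.00 mm³, ΣAȳ = 547580.00 mm³.
x̄ = 278300.00/5060.00 = 55.00 mm; ȳ = 547580.00/5060.00 = 108.22 mm.

x̄ = 55.00 mm, ȳ = 108.22 mm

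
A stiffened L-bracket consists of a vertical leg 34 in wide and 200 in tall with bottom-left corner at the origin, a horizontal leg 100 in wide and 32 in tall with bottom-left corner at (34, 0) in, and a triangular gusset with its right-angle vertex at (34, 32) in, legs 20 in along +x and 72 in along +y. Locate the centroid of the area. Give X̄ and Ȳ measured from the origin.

X̄ = 38.59 in, Ȳ = 71.97 in

vertical leg: A = 34 × 200 = 6800.00, centroid at (17.00, 100.00).
horizontal leg: A = 100 × 32 = 3200.00, centroid at (84.00, 16.00).
gusset: A = ½·20·72 = 720.00, centroid at (40.67, 56.00).
ΣA = 10720.00 in²
ΣAX̄ = (6800.00)(17.00) + (3200.00)(84.00) + (720.00)(40.67) = 413680.00 in³
ΣAȲ = (6800.00)(100.00) + (3200.00)(16.00) + (720.00)(56.00) = 771520.00 in³
X̄ = 413680.00 / 10720.00 = 38.59 in
Ȳ = 771520.00 / 10720.00 = 71.97 in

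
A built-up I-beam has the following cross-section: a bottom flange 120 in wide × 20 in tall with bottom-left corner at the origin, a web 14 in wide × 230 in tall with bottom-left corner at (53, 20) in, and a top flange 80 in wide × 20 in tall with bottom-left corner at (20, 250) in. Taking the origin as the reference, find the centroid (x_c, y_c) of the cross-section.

bottom flange: A = 120 × 20 = 2400.00, centroid at (60.00, 10.00).
web: A = 14 × 230 = 3220.00, centroid at (60.00, 135.00).
top flange: A = 80 × 20 = 1600.00, centroid at (60.00, 260.00).
ΣA = 7220.00 in², ΣAx_c = 433200.00 in³, ΣAy_c = 874700.00 in³.
x_c = 433200.00/7220.00 = 60.00 in; y_c = 874700.00/7220.00 = 121.15 in.

x_c = 60.00 in, y_c = 121.15 in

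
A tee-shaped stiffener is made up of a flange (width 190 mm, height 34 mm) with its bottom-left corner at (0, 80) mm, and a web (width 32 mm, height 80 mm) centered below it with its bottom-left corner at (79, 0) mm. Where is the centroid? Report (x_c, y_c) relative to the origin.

x_c = 95.00 mm, y_c = 80.82 mm

web: A = 32 × 80 = 2560.00, centroid at (95.00, 40.00).
flange: A = 190 × 34 = 6460.00, centroid at (95.00, 97.00).
ΣA = 9020.00 mm², ΣAx_c = 856900.00 mm³, ΣAy_c = 729020.00 mm³.
x_c = 856900.00/9020.00 = 95.00 mm; y_c = 729020.00/9020.00 = 80.82 mm.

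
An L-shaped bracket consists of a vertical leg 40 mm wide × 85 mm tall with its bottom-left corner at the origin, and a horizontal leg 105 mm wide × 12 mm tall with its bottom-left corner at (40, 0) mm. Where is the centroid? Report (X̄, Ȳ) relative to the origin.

vertical leg: A = 40 × 85 = 3400.00, centroid at (20.00, 42.50).
horizontal leg: A = 105 × 12 = 1260.00, centroid at (92.50, 6.00).
ΣA = 4660.00 mm², ΣAX̄ = 184550.00 mm³, ΣAȲ = 152060.00 mm³.
X̄ = 184550.00/4660.00 = 39.60 mm; Ȳ = 152060.00/4660.00 = 32.63 mm.

X̄ = 39.60 mm, Ȳ = 32.63 mm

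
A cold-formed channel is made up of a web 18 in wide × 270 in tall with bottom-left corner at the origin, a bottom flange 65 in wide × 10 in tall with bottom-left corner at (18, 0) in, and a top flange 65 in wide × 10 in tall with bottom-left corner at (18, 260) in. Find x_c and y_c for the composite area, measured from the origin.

web: A = 18 × 270 = 4860.00, centroid at (9.00, 135.00).
bottom flange: A = 65 × 10 = 650.00, centroid at (50.50, 5.00).
top flange: A = 65 × 10 = 650.00, centroid at (50.50, 265.00).
ΣA = 6160.00 in², ΣAx_c = 109390.00 in³, ΣAy_c = 831600.00 in³.
x_c = 109390.00/6160.00 = 17.76 in; y_c = 831600.00/6160.00 = 135.00 in.

x_c = 17.76 in, y_c = 135.00 in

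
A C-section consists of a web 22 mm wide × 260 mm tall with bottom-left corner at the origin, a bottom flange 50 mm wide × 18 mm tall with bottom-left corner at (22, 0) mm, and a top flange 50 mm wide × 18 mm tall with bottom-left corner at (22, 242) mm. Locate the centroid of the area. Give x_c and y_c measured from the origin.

Part | A | x̄ᵢ | ȳᵢ | A·x̄ᵢ | A·ȳᵢ
web | 5720.00 | 11.00 | 130.00 | 62920.00 | 743600.00
bottom flange | 900.00 | 47.00 | 9.00 | 42300.00 | 8100.00
top flange | 900.00 | 47.00 | 251.00 | 42300.00 | 225900.00
Σ | 7520.00 |  |  | 147520.00 | 977600.00
x_c = 147520.00 / 7520.00 = 19.62 mm
y_c = 977600.00 / 7520.00 = 130.00 mm

x_c = 19.62 mm, y_c = 130.00 mm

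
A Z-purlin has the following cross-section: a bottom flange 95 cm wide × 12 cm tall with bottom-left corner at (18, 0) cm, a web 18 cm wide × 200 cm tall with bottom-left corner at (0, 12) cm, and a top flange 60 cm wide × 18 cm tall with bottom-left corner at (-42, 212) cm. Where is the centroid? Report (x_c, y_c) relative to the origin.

x_c = 16.17 cm, y_c = 111.46 cm

bottom flange: A = 95 × 12 = 1140.00, centroid at (65.50, 6.00).
web: A = 18 × 200 = 3600.00, centroid at (9.00, 112.00).
top flange: A = 60 × 18 = 1080.00, centroid at (-12.00, 221.00).
ΣA = 5820.00 cm², ΣAx_c = 94110.00 cm³, ΣAy_c = 648720.00 cm³.
x_c = 94110.00/5820.00 = 16.17 cm; y_c = 648720.00/5820.00 = 111.46 cm.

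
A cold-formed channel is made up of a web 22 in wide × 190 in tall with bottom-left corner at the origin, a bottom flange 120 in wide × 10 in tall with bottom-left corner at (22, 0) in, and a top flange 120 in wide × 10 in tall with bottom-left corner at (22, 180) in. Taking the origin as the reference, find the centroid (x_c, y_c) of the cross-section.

x_c = 36.90 in, y_c = 95.00 in

web: A = 22 × 190 = 4180.00, centroid at (11.00, 95.00).
bottom flange: A = 120 × 10 = 1200.00, centroid at (82.00, 5.00).
top flange: A = 120 × 10 = 1200.00, centroid at (82.00, 185.00).
ΣA = 6580.00 in², ΣAx_c = 242780.00 in³, ΣAy_c = 625100.00 in³.
x_c = 242780.00/6580.00 = 36.90 in; y_c = 625100.00/6580.00 = 95.00 in.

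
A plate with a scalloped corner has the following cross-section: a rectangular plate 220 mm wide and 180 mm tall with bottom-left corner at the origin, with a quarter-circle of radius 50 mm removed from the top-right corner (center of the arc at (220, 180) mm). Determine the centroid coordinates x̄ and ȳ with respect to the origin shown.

plate: A = 220 × 180 = 39600.00, centroid at (110.00, 90.00).
removed quarter-circle: A = −¼π·50² = -1963.50, centroid at (198.78, 158.78).
ΣA = 37636.50 mm², ΣAx̄ = 3965697.68 mm³, ΣAȳ = 3252237.49 mm³.
x̄ = 3965697.68/37636.50 = 105.37 mm; ȳ = 3252237.49/37636.50 = 86.41 mm.

x̄ = 105.37 mm, ȳ = 86.41 mm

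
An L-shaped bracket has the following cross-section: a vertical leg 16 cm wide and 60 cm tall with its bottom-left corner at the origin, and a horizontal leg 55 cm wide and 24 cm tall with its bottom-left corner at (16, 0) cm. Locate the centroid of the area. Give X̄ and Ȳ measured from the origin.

X̄ = 28.55 cm, Ȳ = 19.58 cm

Part | A | x̄ᵢ | ȳᵢ | A·x̄ᵢ | A·ȳᵢ
vertical leg | 960.00 | 8.00 | 30.00 | 7680.00 | 28800.00
horizontal leg | 1320.00 | 43.50 | 12.00 | 57420.00 | 15840.00
Σ | 2280.00 |  |  | 65100.00 | 44640.00
X̄ = 65100.00 / 2280.00 = 28.55 cm
Ȳ = 44640.00 / 2280.00 = 19.58 cm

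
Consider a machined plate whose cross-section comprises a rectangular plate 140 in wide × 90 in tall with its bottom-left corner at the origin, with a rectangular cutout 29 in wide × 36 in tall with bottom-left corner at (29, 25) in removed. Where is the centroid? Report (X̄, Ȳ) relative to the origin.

X̄ = 72.39 in, Ȳ = 45.18 in

plate: A = 140 × 90 = 12600.00, centroid at (70.00, 45.00).
hole: A = −(29 × 36) = -1044.00, centroid at (43.50, 43.00).
ΣA = 11556.00 in², ΣAX̄ = 836586.00 in³, ΣAȲ = 522108.00 in³.
X̄ = 836586.00/11556.00 = 72.39 in; Ȳ = 522108.00/11556.00 = 45.18 in.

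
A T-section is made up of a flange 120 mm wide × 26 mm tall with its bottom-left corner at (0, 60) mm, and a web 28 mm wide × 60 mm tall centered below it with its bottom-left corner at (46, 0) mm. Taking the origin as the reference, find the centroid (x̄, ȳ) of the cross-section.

x̄ = 60.00 mm, ȳ = 57.95 mm

Part | A | x̄ᵢ | ȳᵢ | A·x̄ᵢ | A·ȳᵢ
web | 1680.00 | 60.00 | 30.00 | 100800.00 | 50400.00
flange | 3120.00 | 60.00 | 73.00 | 187200.00 | 227760.00
Σ | 4800.00 |  |  | 288000.00 | 278160.00
x̄ = 288000.00 / 4800.00 = 60.00 mm
ȳ = 278160.00 / 4800.00 = 57.95 mm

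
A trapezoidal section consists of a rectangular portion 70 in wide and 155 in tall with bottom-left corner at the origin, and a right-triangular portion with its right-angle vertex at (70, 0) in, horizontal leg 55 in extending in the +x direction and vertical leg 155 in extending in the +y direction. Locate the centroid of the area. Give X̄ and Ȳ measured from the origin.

rectangular portion: A = 70 × 155 = 10850.00, centroid at (35.00, 77.50).
triangular portion: A = ½·55·155 = 4262.50, centroid at (88.33, 51.67).
ΣA = 15112.50 in², ΣAX̄ = 756270.83 in³, ΣAȲ = 1061104.17 in³.
X̄ = 756270.83/15112.50 = 50.04 in; Ȳ = 1061104.17/15112.50 = 70.21 in.

X̄ = 50.04 in, Ȳ = 70.21 in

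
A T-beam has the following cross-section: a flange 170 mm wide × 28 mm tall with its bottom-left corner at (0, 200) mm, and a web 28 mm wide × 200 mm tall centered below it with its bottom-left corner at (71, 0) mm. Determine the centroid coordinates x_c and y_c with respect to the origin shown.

web: A = 28 × 200 = 5600.00, centroid at (85.00, 100.00).
flange: A = 170 × 28 = 4760.00, centroid at (85.00, 214.00).
ΣA = 10360.00 mm²
ΣAx_c = (5600.00)(85.00) + (4760.00)(85.00) = 880600.00 mm³
ΣAy_c = (5600.00)(100.00) + (4760.00)(214.00) = 1578640.00 mm³
x_c = 880600.00 / 10360.00 = 85.00 mm
y_c = 1578640.00 / 10360.00 = 152.38 mm

x_c = 85.00 mm, y_c = 152.38 mm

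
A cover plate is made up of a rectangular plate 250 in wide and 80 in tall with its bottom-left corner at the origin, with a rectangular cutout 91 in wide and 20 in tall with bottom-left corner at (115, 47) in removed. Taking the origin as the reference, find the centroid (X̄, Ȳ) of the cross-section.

X̄ = 121.45 in, Ȳ = 38.30 in

Part | A | x̄ᵢ | ȳᵢ | A·x̄ᵢ | A·ȳᵢ
plate | 20000.00 | 125.00 | 40.00 | 2500000.00 | 800000.00
hole | -1820.00 | 160.50 | 57.00 | -292110.00 | -103740.00
Σ | 18180.00 |  |  | 2207890.00 | 696260.00
X̄ = 2207890.00 / 18180.00 = 121.45 in
Ȳ = 696260.00 / 18180.00 = 38.30 in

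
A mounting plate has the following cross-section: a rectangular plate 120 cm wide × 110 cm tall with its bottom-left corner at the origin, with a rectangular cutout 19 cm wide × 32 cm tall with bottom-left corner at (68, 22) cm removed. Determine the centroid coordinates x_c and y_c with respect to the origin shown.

x_c = 59.16 cm, y_c = 55.82 cm

plate: A = 120 × 110 = 13200.00, centroid at (60.00, 55.00).
hole: A = −(19 × 32) = -608.00, centroid at (77.50, 38.00).
ΣA = 12592.00 cm²
ΣAx_c = (13200.00)(60.00) + (-608.00)(77.50) = 744880.00 cm³
ΣAy_c = (13200.00)(55.00) + (-608.00)(38.00) = 702896.00 cm³
x_c = 744880.00 / 12592.00 = 59.16 cm
y_c = 702896.00 / 12592.00 = 55.82 cm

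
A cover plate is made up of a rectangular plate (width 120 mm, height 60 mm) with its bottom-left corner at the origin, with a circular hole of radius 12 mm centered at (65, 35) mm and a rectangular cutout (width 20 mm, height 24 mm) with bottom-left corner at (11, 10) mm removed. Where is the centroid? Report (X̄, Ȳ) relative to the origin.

plate: A = 120 × 60 = 7200.00, centroid at (60.00, 30.00).
hole 1: A = −π·12² = -452.39, centroid at (65.00, 35.00).
hole 2: A = −(20 × 24) = -480.00, centroid at (21.00, 22.00).
ΣA = 6267.61 mm²
ΣAX̄ = (7200.00)(60.00) + (-452.39)(65.00) + (-480.00)(21.00) = 392514.69 mm³
ΣAȲ = (7200.00)(30.00) + (-452.39)(35.00) + (-480.00)(22.00) = 189606.37 mm³
X̄ = 392514.69 / 6267.61 = 62.63 mm
Ȳ = 189606.37 / 6267.61 = 30.25 mm

X̄ = 62.63 mm, Ȳ = 30.25 mm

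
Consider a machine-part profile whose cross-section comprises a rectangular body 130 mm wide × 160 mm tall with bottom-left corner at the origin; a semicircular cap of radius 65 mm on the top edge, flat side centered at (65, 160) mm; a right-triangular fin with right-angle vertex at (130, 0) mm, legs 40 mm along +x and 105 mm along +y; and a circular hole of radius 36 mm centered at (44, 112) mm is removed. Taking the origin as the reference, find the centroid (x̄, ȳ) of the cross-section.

rectangular body: A = 130 × 160 = 20800.00, centroid at (65.00, 80.00).
semicircular top: A = ½π·65² = 6636.61, centroid at (65.00, 187.59).
triangular fin: A = ½·40·105 = 2100.00, centroid at (143.33, 35.00).
hole: A = −π·36² = -4071.50, centroid at (44.00, 112.00).
ΣA = 25465.11 mm², ΣAx̄ = 1905233.76 mm³, ΣAȳ = 2526433.19 mm³.
x̄ = 1905233.76/25465.11 = 74.82 mm; ȳ = 2526433.19/25465.11 = 99.21 mm.

x̄ = 74.82 mm, ȳ = 99.21 mm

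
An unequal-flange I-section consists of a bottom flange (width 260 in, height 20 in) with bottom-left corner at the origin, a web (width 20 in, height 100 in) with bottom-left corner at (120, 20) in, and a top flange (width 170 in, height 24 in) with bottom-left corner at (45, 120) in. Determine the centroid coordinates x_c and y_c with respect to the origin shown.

bottom flange: A = 260 × 20 = 5200.00, centroid at (130.00, 10.00).
web: A = 20 × 100 = 2000.00, centroid at (130.00, 70.00).
top flange: A = 170 × 24 = 4080.00, centroid at (130.00, 132.00).
ΣA = 11280.00 in²
ΣAx_c = (5200.00)(130.00) + (2000.00)(130.00) + (4080.00)(130.00) = 1466400.00 in³
ΣAy_c = (5200.00)(10.00) + (2000.00)(70.00) + (4080.00)(132.00) = 730560.00 in³
x_c = 1466400.00 / 11280.00 = 130.00 in
y_c = 730560.00 / 11280.00 = 64.77 in

x_c = 130.00 in, y_c = 64.77 in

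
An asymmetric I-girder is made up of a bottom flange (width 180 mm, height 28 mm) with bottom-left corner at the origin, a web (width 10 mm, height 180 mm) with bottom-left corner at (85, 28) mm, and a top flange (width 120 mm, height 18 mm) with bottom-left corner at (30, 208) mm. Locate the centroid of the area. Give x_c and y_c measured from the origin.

x_c = 90.00 mm, y_c = 83.52 mm

Part | A | x̄ᵢ | ȳᵢ | A·x̄ᵢ | A·ȳᵢ
bottom flange | 5040.00 | 90.00 | 14.00 | 453600.00 | 70560.00
web | 1800.00 | 90.00 | 118.00 | 162000.00 | 212400.00
top flange | 2160.00 | 90.00 | 217.00 | 194400.00 | 468720.00
Σ | 9000.00 |  |  | 810000.00 | 751680.00
x_c = 810000.00 / 9000.00 = 90.00 mm
y_c = 751680.00 / 9000.00 = 83.52 mm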